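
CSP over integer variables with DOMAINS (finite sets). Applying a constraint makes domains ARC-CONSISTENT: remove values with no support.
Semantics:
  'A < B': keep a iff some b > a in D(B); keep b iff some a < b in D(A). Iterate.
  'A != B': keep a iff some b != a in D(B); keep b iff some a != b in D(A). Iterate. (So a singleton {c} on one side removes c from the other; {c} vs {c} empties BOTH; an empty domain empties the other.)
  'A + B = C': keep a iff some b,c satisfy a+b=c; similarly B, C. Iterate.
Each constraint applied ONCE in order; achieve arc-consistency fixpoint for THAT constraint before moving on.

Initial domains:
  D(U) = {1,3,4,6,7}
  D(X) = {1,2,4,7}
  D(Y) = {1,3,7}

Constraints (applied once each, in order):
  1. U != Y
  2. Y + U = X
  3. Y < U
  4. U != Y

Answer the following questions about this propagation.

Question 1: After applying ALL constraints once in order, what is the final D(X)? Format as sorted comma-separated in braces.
Constraint 1 (U != Y) on D(U)={1,3,4,6,7} D(Y)={1,3,7}: no change
Constraint 2 (Y + U = X) on D(Y)={1,3,7} D(U)={1,3,4,6,7} D(X)={1,2,4,7}: Y {1,3,7}->{1,3}; U {1,3,4,6,7}->{1,3,4,6}; X {1,2,4,7}->{2,4,7}
Constraint 3 (Y < U) on D(Y)={1,3} D(U)={1,3,4,6}: U {1,3,4,6}->{3,4,6}
Constraint 4 (U != Y) on D(U)={3,4,6} D(Y)={1,3}: no change
So after all 4 constraints: D(X) = {2,4,7}

Answer: {2,4,7}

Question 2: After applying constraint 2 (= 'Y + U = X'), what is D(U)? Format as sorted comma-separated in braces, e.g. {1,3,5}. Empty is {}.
Answer: {1,3,4,6}

Derivation:
Constraint 1 (U != Y) on D(U)={1,3,4,6,7} D(Y)={1,3,7}: no change
Constraint 2 (Y + U = X) on D(Y)={1,3,7} D(U)={1,3,4,6,7} D(X)={1,2,4,7}: Y {1,3,7}->{1,3}; U {1,3,4,6,7}->{1,3,4,6}; X {1,2,4,7}->{2,4,7}
So after constraint 2: D(U) = {1,3,4,6}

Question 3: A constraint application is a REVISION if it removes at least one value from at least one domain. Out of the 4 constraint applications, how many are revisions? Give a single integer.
Answer: 2

Derivation:
Constraint 1 (U != Y) on D(U)={1,3,4,6,7} D(Y)={1,3,7}: no change => not a revision
Constraint 2 (Y + U = X) on D(Y)={1,3,7} D(U)={1,3,4,6,7} D(X)={1,2,4,7}: Y {1,3,7}->{1,3}; U {1,3,4,6,7}->{1,3,4,6}; X {1,2,4,7}->{2,4,7} => REVISION
Constraint 3 (Y < U) on D(Y)={1,3} D(U)={1,3,4,6}: U {1,3,4,6}->{3,4,6} => REVISION
Constraint 4 (U != Y) on D(U)={3,4,6} D(Y)={1,3}: no change => not a revision
Total revisions = 2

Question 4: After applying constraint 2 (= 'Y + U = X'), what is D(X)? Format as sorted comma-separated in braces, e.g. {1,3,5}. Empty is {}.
Answer: {2,4,7}

Derivation:
Constraint 1 (U != Y) on D(U)={1,3,4,6,7} D(Y)={1,3,7}: no change
Constraint 2 (Y + U = X) on D(Y)={1,3,7} D(U)={1,3,4,6,7} D(X)={1,2,4,7}: Y {1,3,7}->{1,3}; U {1,3,4,6,7}->{1,3,4,6}; X {1,2,4,7}->{2,4,7}
So after constraint 2: D(X) = {2,4,7}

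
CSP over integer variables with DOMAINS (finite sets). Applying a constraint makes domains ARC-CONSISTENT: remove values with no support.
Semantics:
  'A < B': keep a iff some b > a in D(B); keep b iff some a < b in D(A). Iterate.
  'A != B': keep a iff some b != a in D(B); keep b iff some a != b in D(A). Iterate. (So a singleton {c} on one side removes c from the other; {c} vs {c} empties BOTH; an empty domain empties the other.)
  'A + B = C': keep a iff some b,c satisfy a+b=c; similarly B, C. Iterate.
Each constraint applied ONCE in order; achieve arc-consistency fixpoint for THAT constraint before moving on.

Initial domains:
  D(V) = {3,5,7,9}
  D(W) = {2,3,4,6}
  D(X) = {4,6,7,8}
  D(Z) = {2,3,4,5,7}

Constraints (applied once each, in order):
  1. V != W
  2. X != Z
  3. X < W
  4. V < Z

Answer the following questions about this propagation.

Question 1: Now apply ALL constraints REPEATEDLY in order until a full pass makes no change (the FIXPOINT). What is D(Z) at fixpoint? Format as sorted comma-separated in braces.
Answer: {5,7}

Derivation:
pass 0 (initial): D(Z)={2,3,4,5,7}
pass 1: V {3,5,7,9}->{3,5}; W {2,3,4,6}->{6}; X {4,6,7,8}->{4}; Z {2,3,4,5,7}->{4,5,7}
pass 2: Z {4,5,7}->{5,7}
pass 3: no change
Fixpoint after 3 passes: D(Z) = {5,7}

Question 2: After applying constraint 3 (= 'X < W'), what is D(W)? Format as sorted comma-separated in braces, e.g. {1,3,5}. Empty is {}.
Constraint 1 (V != W) on D(V)={3,5,7,9} D(W)={2,3,4,6}: no change
Constraint 2 (X != Z) on D(X)={4,6,7,8} D(Z)={2,3,4,5,7}: no change
Constraint 3 (X < W) on D(X)={4,6,7,8} D(W)={2,3,4,6}: X {4,6,7,8}->{4}; W {2,3,4,6}->{6}
So after constraint 3: D(W) = {6}

Answer: {6}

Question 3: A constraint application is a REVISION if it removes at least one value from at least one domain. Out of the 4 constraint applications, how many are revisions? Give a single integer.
Constraint 1 (V != W) on D(V)={3,5,7,9} D(W)={2,3,4,6}: no change => not a revision
Constraint 2 (X != Z) on D(X)={4,6,7,8} D(Z)={2,3,4,5,7}: no change => not a revision
Constraint 3 (X < W) on D(X)={4,6,7,8} D(W)={2,3,4,6}: X {4,6,7,8}->{4}; W {2,3,4,6}->{6} => REVISION
Constraint 4 (V < Z) on D(V)={3,5,7,9} D(Z)={2,3,4,5,7}: V {3,5,7,9}->{3,5}; Z {2,3,4,5,7}->{4,5,7} => REVISION
Total revisions = 2

Answer: 2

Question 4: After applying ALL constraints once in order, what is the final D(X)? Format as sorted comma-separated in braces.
Constraint 1 (V != W) on D(V)={3,5,7,9} D(W)={2,3,4,6}: no change
Constraint 2 (X != Z) on D(X)={4,6,7,8} D(Z)={2,3,4,5,7}: no change
Constraint 3 (X < W) on D(X)={4,6,7,8} D(W)={2,3,4,6}: X {4,6,7,8}->{4}; W {2,3,4,6}->{6}
Constraint 4 (V < Z) on D(V)={3,5,7,9} D(Z)={2,3,4,5,7}: V {3,5,7,9}->{3,5}; Z {2,3,4,5,7}->{4,5,7}
So after all 4 constraints: D(X) = {4}

Answer: {4}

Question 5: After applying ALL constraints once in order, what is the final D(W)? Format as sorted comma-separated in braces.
Constraint 1 (V != W) on D(V)={3,5,7,9} D(W)={2,3,4,6}: no change
Constraint 2 (X != Z) on D(X)={4,6,7,8} D(Z)={2,3,4,5,7}: no change
Constraint 3 (X < W) on D(X)={4,6,7,8} D(W)={2,3,4,6}: X {4,6,7,8}->{4}; W {2,3,4,6}->{6}
Constraint 4 (V < Z) on D(V)={3,5,7,9} D(Z)={2,3,4,5,7}: V {3,5,7,9}->{3,5}; Z {2,3,4,5,7}->{4,5,7}
So after all 4 constraints: D(W) = {6}

Answer: {6}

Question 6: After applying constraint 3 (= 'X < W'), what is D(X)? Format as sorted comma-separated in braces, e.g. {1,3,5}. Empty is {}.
Answer: {4}

Derivation:
Constraint 1 (V != W) on D(V)={3,5,7,9} D(W)={2,3,4,6}: no change
Constraint 2 (X != Z) on D(X)={4,6,7,8} D(Z)={2,3,4,5,7}: no change
Constraint 3 (X < W) on D(X)={4,6,7,8} D(W)={2,3,4,6}: X {4,6,7,8}->{4}; W {2,3,4,6}->{6}
So after constraint 3: D(X) = {4}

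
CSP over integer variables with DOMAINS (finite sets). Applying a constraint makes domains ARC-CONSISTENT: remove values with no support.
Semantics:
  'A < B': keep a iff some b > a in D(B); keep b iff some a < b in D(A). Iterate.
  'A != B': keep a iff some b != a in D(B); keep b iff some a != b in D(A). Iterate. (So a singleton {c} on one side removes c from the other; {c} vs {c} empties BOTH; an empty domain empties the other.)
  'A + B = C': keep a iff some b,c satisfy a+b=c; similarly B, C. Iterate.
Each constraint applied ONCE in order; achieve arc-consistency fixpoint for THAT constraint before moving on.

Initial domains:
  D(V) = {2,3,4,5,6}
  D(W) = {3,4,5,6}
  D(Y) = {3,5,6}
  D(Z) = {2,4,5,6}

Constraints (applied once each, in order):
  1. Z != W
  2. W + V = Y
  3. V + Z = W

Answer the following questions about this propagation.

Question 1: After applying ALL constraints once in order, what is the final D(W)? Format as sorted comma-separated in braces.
Constraint 1 (Z != W) on D(Z)={2,4,5,6} D(W)={3,4,5,6}: no change
Constraint 2 (W + V = Y) on D(W)={3,4,5,6} D(V)={2,3,4,5,6} D(Y)={3,5,6}: W {3,4,5,6}->{3,4}; V {2,3,4,5,6}->{2,3}; Y {3,5,6}->{5,6}
Constraint 3 (V + Z = W) on D(V)={2,3} D(Z)={2,4,5,6} D(W)={3,4}: V {2,3}->{2}; Z {2,4,5,6}->{2}; W {3,4}->{4}
So after all 3 constraints: D(W) = {4}

Answer: {4}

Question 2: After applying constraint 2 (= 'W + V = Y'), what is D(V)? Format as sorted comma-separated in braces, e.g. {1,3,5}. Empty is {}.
Answer: {2,3}

Derivation:
Constraint 1 (Z != W) on D(Z)={2,4,5,6} D(W)={3,4,5,6}: no change
Constraint 2 (W + V = Y) on D(W)={3,4,5,6} D(V)={2,3,4,5,6} D(Y)={3,5,6}: W {3,4,5,6}->{3,4}; V {2,3,4,5,6}->{2,3}; Y {3,5,6}->{5,6}
So after constraint 2: D(V) = {2,3}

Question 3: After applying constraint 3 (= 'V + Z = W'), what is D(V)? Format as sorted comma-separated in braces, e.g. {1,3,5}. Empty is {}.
Constraint 1 (Z != W) on D(Z)={2,4,5,6} D(W)={3,4,5,6}: no change
Constraint 2 (W + V = Y) on D(W)={3,4,5,6} D(V)={2,3,4,5,6} D(Y)={3,5,6}: W {3,4,5,6}->{3,4}; V {2,3,4,5,6}->{2,3}; Y {3,5,6}->{5,6}
Constraint 3 (V + Z = W) on D(V)={2,3} D(Z)={2,4,5,6} D(W)={3,4}: V {2,3}->{2}; Z {2,4,5,6}->{2}; W {3,4}->{4}
So after constraint 3: D(V) = {2}

Answer: {2}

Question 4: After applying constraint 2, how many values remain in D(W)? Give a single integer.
Constraint 1 (Z != W) on D(Z)={2,4,5,6} D(W)={3,4,5,6}: no change
Constraint 2 (W + V = Y) on D(W)={3,4,5,6} D(V)={2,3,4,5,6} D(Y)={3,5,6}: W {3,4,5,6}->{3,4}; V {2,3,4,5,6}->{2,3}; Y {3,5,6}->{5,6}
So after constraint 2: D(W)={3,4}, size = 2

Answer: 2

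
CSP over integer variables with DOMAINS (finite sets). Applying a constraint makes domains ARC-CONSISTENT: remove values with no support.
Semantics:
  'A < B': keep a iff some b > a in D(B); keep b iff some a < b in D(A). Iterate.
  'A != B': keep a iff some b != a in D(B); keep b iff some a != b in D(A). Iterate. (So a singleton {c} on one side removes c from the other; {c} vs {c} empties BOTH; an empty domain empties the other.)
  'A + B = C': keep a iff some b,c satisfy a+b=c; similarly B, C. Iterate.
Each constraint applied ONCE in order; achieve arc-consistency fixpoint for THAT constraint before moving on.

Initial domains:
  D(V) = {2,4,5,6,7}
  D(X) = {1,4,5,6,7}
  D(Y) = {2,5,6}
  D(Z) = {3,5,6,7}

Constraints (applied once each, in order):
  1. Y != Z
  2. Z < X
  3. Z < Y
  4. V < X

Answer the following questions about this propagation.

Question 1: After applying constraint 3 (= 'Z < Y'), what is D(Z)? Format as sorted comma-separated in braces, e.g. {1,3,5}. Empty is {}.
Constraint 1 (Y != Z) on D(Y)={2,5,6} D(Z)={3,5,6,7}: no change
Constraint 2 (Z < X) on D(Z)={3,5,6,7} D(X)={1,4,5,6,7}: Z {3,5,6,7}->{3,5,6}; X {1,4,5,6,7}->{4,5,6,7}
Constraint 3 (Z < Y) on D(Z)={3,5,6} D(Y)={2,5,6}: Z {3,5,6}->{3,5}; Y {2,5,6}->{5,6}
So after constraint 3: D(Z) = {3,5}

Answer: {3,5}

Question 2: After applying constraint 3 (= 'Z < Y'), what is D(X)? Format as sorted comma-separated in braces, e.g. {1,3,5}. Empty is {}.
Constraint 1 (Y != Z) on D(Y)={2,5,6} D(Z)={3,5,6,7}: no change
Constraint 2 (Z < X) on D(Z)={3,5,6,7} D(X)={1,4,5,6,7}: Z {3,5,6,7}->{3,5,6}; X {1,4,5,6,7}->{4,5,6,7}
Constraint 3 (Z < Y) on D(Z)={3,5,6} D(Y)={2,5,6}: Z {3,5,6}->{3,5}; Y {2,5,6}->{5,6}
So after constraint 3: D(X) = {4,5,6,7}

Answer: {4,5,6,7}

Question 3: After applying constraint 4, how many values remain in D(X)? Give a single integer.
Answer: 4

Derivation:
Constraint 1 (Y != Z) on D(Y)={2,5,6} D(Z)={3,5,6,7}: no change
Constraint 2 (Z < X) on D(Z)={3,5,6,7} D(X)={1,4,5,6,7}: Z {3,5,6,7}->{3,5,6}; X {1,4,5,6,7}->{4,5,6,7}
Constraint 3 (Z < Y) on D(Z)={3,5,6} D(Y)={2,5,6}: Z {3,5,6}->{3,5}; Y {2,5,6}->{5,6}
Constraint 4 (V < X) on D(V)={2,4,5,6,7} D(X)={4,5,6,7}: V {2,4,5,6,7}->{2,4,5,6}
So after constraint 4: D(X)={4,5,6,7}, size = 4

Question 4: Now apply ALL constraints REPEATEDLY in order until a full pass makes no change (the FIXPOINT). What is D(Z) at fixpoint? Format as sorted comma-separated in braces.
pass 0 (initial): D(Z)={3,5,6,7}
pass 1: V {2,4,5,6,7}->{2,4,5,6}; X {1,4,5,6,7}->{4,5,6,7}; Y {2,5,6}->{5,6}; Z {3,5,6,7}->{3,5}
pass 2: no change
Fixpoint after 2 passes: D(Z) = {3,5}

Answer: {3,5}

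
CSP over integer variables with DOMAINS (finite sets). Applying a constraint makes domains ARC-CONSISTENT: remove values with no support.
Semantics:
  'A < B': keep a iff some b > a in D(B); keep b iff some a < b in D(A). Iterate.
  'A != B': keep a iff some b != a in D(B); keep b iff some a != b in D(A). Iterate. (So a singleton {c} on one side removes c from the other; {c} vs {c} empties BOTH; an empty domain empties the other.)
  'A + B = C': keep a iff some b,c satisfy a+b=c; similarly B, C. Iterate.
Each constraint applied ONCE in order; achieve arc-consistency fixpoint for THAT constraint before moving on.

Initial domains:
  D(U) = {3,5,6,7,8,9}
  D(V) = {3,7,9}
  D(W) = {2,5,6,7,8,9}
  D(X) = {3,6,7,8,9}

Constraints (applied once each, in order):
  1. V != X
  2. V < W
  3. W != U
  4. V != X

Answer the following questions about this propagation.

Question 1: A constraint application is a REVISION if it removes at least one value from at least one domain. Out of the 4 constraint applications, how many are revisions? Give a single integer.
Answer: 1

Derivation:
Constraint 1 (V != X) on D(V)={3,7,9} D(X)={3,6,7,8,9}: no change => not a revision
Constraint 2 (V < W) on D(V)={3,7,9} D(W)={2,5,6,7,8,9}: V {3,7,9}->{3,7}; W {2,5,6,7,8,9}->{5,6,7,8,9} => REVISION
Constraint 3 (W != U) on D(W)={5,6,7,8,9} D(U)={3,5,6,7,8,9}: no change => not a revision
Constraint 4 (V != X) on D(V)={3,7} D(X)={3,6,7,8,9}: no change => not a revision
Total revisions = 1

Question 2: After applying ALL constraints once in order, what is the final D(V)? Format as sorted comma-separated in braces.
Constraint 1 (V != X) on D(V)={3,7,9} D(X)={3,6,7,8,9}: no change
Constraint 2 (V < W) on D(V)={3,7,9} D(W)={2,5,6,7,8,9}: V {3,7,9}->{3,7}; W {2,5,6,7,8,9}->{5,6,7,8,9}
Constraint 3 (W != U) on D(W)={5,6,7,8,9} D(U)={3,5,6,7,8,9}: no change
Constraint 4 (V != X) on D(V)={3,7} D(X)={3,6,7,8,9}: no change
So after all 4 constraints: D(V) = {3,7}

Answer: {3,7}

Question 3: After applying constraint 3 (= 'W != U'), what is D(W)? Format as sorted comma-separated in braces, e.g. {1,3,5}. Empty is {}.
Answer: {5,6,7,8,9}

Derivation:
Constraint 1 (V != X) on D(V)={3,7,9} D(X)={3,6,7,8,9}: no change
Constraint 2 (V < W) on D(V)={3,7,9} D(W)={2,5,6,7,8,9}: V {3,7,9}->{3,7}; W {2,5,6,7,8,9}->{5,6,7,8,9}
Constraint 3 (W != U) on D(W)={5,6,7,8,9} D(U)={3,5,6,7,8,9}: no change
So after constraint 3: D(W) = {5,6,7,8,9}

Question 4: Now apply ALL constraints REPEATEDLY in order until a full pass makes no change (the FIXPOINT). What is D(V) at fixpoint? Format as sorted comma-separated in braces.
pass 0 (initial): D(V)={3,7,9}
pass 1: V {3,7,9}->{3,7}; W {2,5,6,7,8,9}->{5,6,7,8,9}
pass 2: no change
Fixpoint after 2 passes: D(V) = {3,7}

Answer: {3,7}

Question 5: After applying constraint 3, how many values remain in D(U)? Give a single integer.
Answer: 6

Derivation:
Constraint 1 (V != X) on D(V)={3,7,9} D(X)={3,6,7,8,9}: no change
Constraint 2 (V < W) on D(V)={3,7,9} D(W)={2,5,6,7,8,9}: V {3,7,9}->{3,7}; W {2,5,6,7,8,9}->{5,6,7,8,9}
Constraint 3 (W != U) on D(W)={5,6,7,8,9} D(U)={3,5,6,7,8,9}: no change
So after constraint 3: D(U)={3,5,6,7,8,9}, size = 6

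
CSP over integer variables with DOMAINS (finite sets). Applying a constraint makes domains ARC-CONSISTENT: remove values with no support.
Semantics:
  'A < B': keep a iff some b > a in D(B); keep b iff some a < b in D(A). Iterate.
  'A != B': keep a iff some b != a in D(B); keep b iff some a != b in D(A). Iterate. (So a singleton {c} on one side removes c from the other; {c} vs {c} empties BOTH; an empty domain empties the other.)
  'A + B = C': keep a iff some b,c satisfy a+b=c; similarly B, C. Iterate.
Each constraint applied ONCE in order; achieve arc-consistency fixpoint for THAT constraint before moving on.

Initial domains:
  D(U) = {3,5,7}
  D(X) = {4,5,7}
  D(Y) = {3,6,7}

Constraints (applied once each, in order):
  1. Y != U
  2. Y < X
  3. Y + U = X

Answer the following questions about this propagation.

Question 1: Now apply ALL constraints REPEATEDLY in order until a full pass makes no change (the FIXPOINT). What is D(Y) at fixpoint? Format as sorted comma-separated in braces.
pass 0 (initial): D(Y)={3,6,7}
pass 1: U {3,5,7}->{}; X {4,5,7}->{}; Y {3,6,7}->{}
pass 2: no change
Fixpoint after 2 passes: D(Y) = {}

Answer: {}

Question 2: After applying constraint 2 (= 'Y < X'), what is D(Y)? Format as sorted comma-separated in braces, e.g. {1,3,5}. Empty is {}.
Answer: {3,6}

Derivation:
Constraint 1 (Y != U) on D(Y)={3,6,7} D(U)={3,5,7}: no change
Constraint 2 (Y < X) on D(Y)={3,6,7} D(X)={4,5,7}: Y {3,6,7}->{3,6}
So after constraint 2: D(Y) = {3,6}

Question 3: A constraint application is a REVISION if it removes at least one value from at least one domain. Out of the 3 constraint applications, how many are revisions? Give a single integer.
Answer: 2

Derivation:
Constraint 1 (Y != U) on D(Y)={3,6,7} D(U)={3,5,7}: no change => not a revision
Constraint 2 (Y < X) on D(Y)={3,6,7} D(X)={4,5,7}: Y {3,6,7}->{3,6} => REVISION
Constraint 3 (Y + U = X) on D(Y)={3,6} D(U)={3,5,7} D(X)={4,5,7}: Y {3,6}->{}; U {3,5,7}->{}; X {4,5,7}->{} => REVISION
Total revisions = 2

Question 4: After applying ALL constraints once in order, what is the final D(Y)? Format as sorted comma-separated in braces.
Constraint 1 (Y != U) on D(Y)={3,6,7} D(U)={3,5,7}: no change
Constraint 2 (Y < X) on D(Y)={3,6,7} D(X)={4,5,7}: Y {3,6,7}->{3,6}
Constraint 3 (Y + U = X) on D(Y)={3,6} D(U)={3,5,7} D(X)={4,5,7}: Y {3,6}->{}; U {3,5,7}->{}; X {4,5,7}->{}
So after all 3 constraints: D(Y) = {}

Answer: {}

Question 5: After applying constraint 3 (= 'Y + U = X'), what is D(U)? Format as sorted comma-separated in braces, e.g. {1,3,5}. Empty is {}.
Constraint 1 (Y != U) on D(Y)={3,6,7} D(U)={3,5,7}: no change
Constraint 2 (Y < X) on D(Y)={3,6,7} D(X)={4,5,7}: Y {3,6,7}->{3,6}
Constraint 3 (Y + U = X) on D(Y)={3,6} D(U)={3,5,7} D(X)={4,5,7}: Y {3,6}->{}; U {3,5,7}->{}; X {4,5,7}->{}
So after constraint 3: D(U) = {}

Answer: {}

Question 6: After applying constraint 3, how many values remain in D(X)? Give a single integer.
Answer: 0

Derivation:
Constraint 1 (Y != U) on D(Y)={3,6,7} D(U)={3,5,7}: no change
Constraint 2 (Y < X) on D(Y)={3,6,7} D(X)={4,5,7}: Y {3,6,7}->{3,6}
Constraint 3 (Y + U = X) on D(Y)={3,6} D(U)={3,5,7} D(X)={4,5,7}: Y {3,6}->{}; U {3,5,7}->{}; X {4,5,7}->{}
So after constraint 3: D(X)={}, size = 0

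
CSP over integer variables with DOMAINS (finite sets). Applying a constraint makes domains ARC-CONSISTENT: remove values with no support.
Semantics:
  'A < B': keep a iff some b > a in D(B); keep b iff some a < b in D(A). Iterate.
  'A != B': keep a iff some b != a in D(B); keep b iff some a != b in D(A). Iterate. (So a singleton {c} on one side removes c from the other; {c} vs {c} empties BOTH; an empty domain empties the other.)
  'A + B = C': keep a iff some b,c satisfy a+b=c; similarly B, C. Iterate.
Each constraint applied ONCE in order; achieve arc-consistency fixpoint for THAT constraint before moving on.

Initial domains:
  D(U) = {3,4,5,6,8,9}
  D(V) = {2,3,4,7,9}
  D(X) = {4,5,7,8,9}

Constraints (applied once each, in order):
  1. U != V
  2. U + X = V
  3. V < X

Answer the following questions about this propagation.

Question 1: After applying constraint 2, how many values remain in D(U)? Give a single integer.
Answer: 3

Derivation:
Constraint 1 (U != V) on D(U)={3,4,5,6,8,9} D(V)={2,3,4,7,9}: no change
Constraint 2 (U + X = V) on D(U)={3,4,5,6,8,9} D(X)={4,5,7,8,9} D(V)={2,3,4,7,9}: U {3,4,5,6,8,9}->{3,4,5}; X {4,5,7,8,9}->{4,5}; V {2,3,4,7,9}->{7,9}
So after constraint 2: D(U)={3,4,5}, size = 3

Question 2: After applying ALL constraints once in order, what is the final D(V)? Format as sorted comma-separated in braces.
Answer: {}

Derivation:
Constraint 1 (U != V) on D(U)={3,4,5,6,8,9} D(V)={2,3,4,7,9}: no change
Constraint 2 (U + X = V) on D(U)={3,4,5,6,8,9} D(X)={4,5,7,8,9} D(V)={2,3,4,7,9}: U {3,4,5,6,8,9}->{3,4,5}; X {4,5,7,8,9}->{4,5}; V {2,3,4,7,9}->{7,9}
Constraint 3 (V < X) on D(V)={7,9} D(X)={4,5}: V {7,9}->{}; X {4,5}->{}
So after all 3 constraints: D(V) = {}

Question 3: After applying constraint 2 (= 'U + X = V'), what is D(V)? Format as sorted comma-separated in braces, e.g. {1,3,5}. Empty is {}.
Answer: {7,9}

Derivation:
Constraint 1 (U != V) on D(U)={3,4,5,6,8,9} D(V)={2,3,4,7,9}: no change
Constraint 2 (U + X = V) on D(U)={3,4,5,6,8,9} D(X)={4,5,7,8,9} D(V)={2,3,4,7,9}: U {3,4,5,6,8,9}->{3,4,5}; X {4,5,7,8,9}->{4,5}; V {2,3,4,7,9}->{7,9}
So after constraint 2: D(V) = {7,9}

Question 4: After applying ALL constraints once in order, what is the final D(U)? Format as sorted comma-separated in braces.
Answer: {3,4,5}

Derivation:
Constraint 1 (U != V) on D(U)={3,4,5,6,8,9} D(V)={2,3,4,7,9}: no change
Constraint 2 (U + X = V) on D(U)={3,4,5,6,8,9} D(X)={4,5,7,8,9} D(V)={2,3,4,7,9}: U {3,4,5,6,8,9}->{3,4,5}; X {4,5,7,8,9}->{4,5}; V {2,3,4,7,9}->{7,9}
Constraint 3 (V < X) on D(V)={7,9} D(X)={4,5}: V {7,9}->{}; X {4,5}->{}
So after all 3 constraints: D(U) = {3,4,5}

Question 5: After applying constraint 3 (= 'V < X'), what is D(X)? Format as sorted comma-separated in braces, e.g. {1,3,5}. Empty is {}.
Constraint 1 (U != V) on D(U)={3,4,5,6,8,9} D(V)={2,3,4,7,9}: no change
Constraint 2 (U + X = V) on D(U)={3,4,5,6,8,9} D(X)={4,5,7,8,9} D(V)={2,3,4,7,9}: U {3,4,5,6,8,9}->{3,4,5}; X {4,5,7,8,9}->{4,5}; V {2,3,4,7,9}->{7,9}
Constraint 3 (V < X) on D(V)={7,9} D(X)={4,5}: V {7,9}->{}; X {4,5}->{}
So after constraint 3: D(X) = {}

Answer: {}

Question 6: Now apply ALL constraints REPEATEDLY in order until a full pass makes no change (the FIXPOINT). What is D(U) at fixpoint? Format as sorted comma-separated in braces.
Answer: {}

Derivation:
pass 0 (initial): D(U)={3,4,5,6,8,9}
pass 1: U {3,4,5,6,8,9}->{3,4,5}; V {2,3,4,7,9}->{}; X {4,5,7,8,9}->{}
pass 2: U {3,4,5}->{}
pass 3: no change
Fixpoint after 3 passes: D(U) = {}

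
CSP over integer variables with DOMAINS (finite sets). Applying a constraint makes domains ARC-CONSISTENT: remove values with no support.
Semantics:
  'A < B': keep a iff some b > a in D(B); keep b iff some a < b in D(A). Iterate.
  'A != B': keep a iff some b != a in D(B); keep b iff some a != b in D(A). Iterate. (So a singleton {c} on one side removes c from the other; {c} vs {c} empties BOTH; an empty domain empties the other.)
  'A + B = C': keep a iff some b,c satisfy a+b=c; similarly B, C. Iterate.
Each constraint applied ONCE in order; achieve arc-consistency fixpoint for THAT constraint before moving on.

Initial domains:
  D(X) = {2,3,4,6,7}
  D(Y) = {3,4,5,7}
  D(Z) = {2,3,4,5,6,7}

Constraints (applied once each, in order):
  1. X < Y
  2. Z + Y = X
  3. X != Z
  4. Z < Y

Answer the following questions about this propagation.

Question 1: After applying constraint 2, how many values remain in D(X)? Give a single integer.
Constraint 1 (X < Y) on D(X)={2,3,4,6,7} D(Y)={3,4,5,7}: X {2,3,4,6,7}->{2,3,4,6}
Constraint 2 (Z + Y = X) on D(Z)={2,3,4,5,6,7} D(Y)={3,4,5,7} D(X)={2,3,4,6}: Z {2,3,4,5,6,7}->{2,3}; Y {3,4,5,7}->{3,4}; X {2,3,4,6}->{6}
So after constraint 2: D(X)={6}, size = 1

Answer: 1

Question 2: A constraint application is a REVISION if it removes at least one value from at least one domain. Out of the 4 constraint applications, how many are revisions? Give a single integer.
Constraint 1 (X < Y) on D(X)={2,3,4,6,7} D(Y)={3,4,5,7}: X {2,3,4,6,7}->{2,3,4,6} => REVISION
Constraint 2 (Z + Y = X) on D(Z)={2,3,4,5,6,7} D(Y)={3,4,5,7} D(X)={2,3,4,6}: Z {2,3,4,5,6,7}->{2,3}; Y {3,4,5,7}->{3,4}; X {2,3,4,6}->{6} => REVISION
Constraint 3 (X != Z) on D(X)={6} D(Z)={2,3}: no change => not a revision
Constraint 4 (Z < Y) on D(Z)={2,3} D(Y)={3,4}: no change => not a revision
Total revisions = 2

Answer: 2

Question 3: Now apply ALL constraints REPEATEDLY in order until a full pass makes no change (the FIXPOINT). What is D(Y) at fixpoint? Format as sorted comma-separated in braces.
pass 0 (initial): D(Y)={3,4,5,7}
pass 1: X {2,3,4,6,7}->{6}; Y {3,4,5,7}->{3,4}; Z {2,3,4,5,6,7}->{2,3}
pass 2: X {6}->{}; Y {3,4}->{}; Z {2,3}->{}
pass 3: no change
Fixpoint after 3 passes: D(Y) = {}

Answer: {}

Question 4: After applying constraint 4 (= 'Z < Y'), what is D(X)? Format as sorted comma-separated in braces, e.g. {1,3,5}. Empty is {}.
Answer: {6}

Derivation:
Constraint 1 (X < Y) on D(X)={2,3,4,6,7} D(Y)={3,4,5,7}: X {2,3,4,6,7}->{2,3,4,6}
Constraint 2 (Z + Y = X) on D(Z)={2,3,4,5,6,7} D(Y)={3,4,5,7} D(X)={2,3,4,6}: Z {2,3,4,5,6,7}->{2,3}; Y {3,4,5,7}->{3,4}; X {2,3,4,6}->{6}
Constraint 3 (X != Z) on D(X)={6} D(Z)={2,3}: no change
Constraint 4 (Z < Y) on D(Z)={2,3} D(Y)={3,4}: no change
So after constraint 4: D(X) = {6}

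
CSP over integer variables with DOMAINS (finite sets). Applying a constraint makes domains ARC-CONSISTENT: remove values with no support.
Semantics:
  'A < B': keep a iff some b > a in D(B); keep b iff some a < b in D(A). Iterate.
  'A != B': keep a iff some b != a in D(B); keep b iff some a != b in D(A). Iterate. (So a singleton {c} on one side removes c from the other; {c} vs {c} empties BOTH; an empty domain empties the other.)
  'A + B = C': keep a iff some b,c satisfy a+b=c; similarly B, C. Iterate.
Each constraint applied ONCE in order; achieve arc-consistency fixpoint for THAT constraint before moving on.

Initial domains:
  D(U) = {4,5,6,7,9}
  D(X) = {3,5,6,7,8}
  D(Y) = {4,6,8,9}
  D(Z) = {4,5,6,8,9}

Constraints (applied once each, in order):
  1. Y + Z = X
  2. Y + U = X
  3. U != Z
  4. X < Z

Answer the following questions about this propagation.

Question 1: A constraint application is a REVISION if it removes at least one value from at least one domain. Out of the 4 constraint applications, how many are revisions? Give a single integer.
Constraint 1 (Y + Z = X) on D(Y)={4,6,8,9} D(Z)={4,5,6,8,9} D(X)={3,5,6,7,8}: Y {4,6,8,9}->{4}; Z {4,5,6,8,9}->{4}; X {3,5,6,7,8}->{8} => REVISION
Constraint 2 (Y + U = X) on D(Y)={4} D(U)={4,5,6,7,9} D(X)={8}: U {4,5,6,7,9}->{4} => REVISION
Constraint 3 (U != Z) on D(U)={4} D(Z)={4}: U {4}->{}; Z {4}->{} => REVISION
Constraint 4 (X < Z) on D(X)={8} D(Z)={}: X {8}->{} => REVISION
Total revisions = 4

Answer: 4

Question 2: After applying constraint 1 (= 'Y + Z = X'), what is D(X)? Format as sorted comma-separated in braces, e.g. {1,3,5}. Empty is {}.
Answer: {8}

Derivation:
Constraint 1 (Y + Z = X) on D(Y)={4,6,8,9} D(Z)={4,5,6,8,9} D(X)={3,5,6,7,8}: Y {4,6,8,9}->{4}; Z {4,5,6,8,9}->{4}; X {3,5,6,7,8}->{8}
So after constraint 1: D(X) = {8}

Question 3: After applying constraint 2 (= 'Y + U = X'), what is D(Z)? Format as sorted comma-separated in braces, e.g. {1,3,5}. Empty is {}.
Answer: {4}

Derivation:
Constraint 1 (Y + Z = X) on D(Y)={4,6,8,9} D(Z)={4,5,6,8,9} D(X)={3,5,6,7,8}: Y {4,6,8,9}->{4}; Z {4,5,6,8,9}->{4}; X {3,5,6,7,8}->{8}
Constraint 2 (Y + U = X) on D(Y)={4} D(U)={4,5,6,7,9} D(X)={8}: U {4,5,6,7,9}->{4}
So after constraint 2: D(Z) = {4}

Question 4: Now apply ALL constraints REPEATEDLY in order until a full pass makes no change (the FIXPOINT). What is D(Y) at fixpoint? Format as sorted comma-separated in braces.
pass 0 (initial): D(Y)={4,6,8,9}
pass 1: U {4,5,6,7,9}->{}; X {3,5,6,7,8}->{}; Y {4,6,8,9}->{4}; Z {4,5,6,8,9}->{}
pass 2: Y {4}->{}
pass 3: no change
Fixpoint after 3 passes: D(Y) = {}

Answer: {}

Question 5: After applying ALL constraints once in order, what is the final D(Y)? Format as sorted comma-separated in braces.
Constraint 1 (Y + Z = X) on D(Y)={4,6,8,9} D(Z)={4,5,6,8,9} D(X)={3,5,6,7,8}: Y {4,6,8,9}->{4}; Z {4,5,6,8,9}->{4}; X {3,5,6,7,8}->{8}
Constraint 2 (Y + U = X) on D(Y)={4} D(U)={4,5,6,7,9} D(X)={8}: U {4,5,6,7,9}->{4}
Constraint 3 (U != Z) on D(U)={4} D(Z)={4}: U {4}->{}; Z {4}->{}
Constraint 4 (X < Z) on D(X)={8} D(Z)={}: X {8}->{}
So after all 4 constraints: D(Y) = {4}

Answer: {4}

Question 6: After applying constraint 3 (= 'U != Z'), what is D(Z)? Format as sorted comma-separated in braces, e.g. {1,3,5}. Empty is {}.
Answer: {}

Derivation:
Constraint 1 (Y + Z = X) on D(Y)={4,6,8,9} D(Z)={4,5,6,8,9} D(X)={3,5,6,7,8}: Y {4,6,8,9}->{4}; Z {4,5,6,8,9}->{4}; X {3,5,6,7,8}->{8}
Constraint 2 (Y + U = X) on D(Y)={4} D(U)={4,5,6,7,9} D(X)={8}: U {4,5,6,7,9}->{4}
Constraint 3 (U != Z) on D(U)={4} D(Z)={4}: U {4}->{}; Z {4}->{}
So after constraint 3: D(Z) = {}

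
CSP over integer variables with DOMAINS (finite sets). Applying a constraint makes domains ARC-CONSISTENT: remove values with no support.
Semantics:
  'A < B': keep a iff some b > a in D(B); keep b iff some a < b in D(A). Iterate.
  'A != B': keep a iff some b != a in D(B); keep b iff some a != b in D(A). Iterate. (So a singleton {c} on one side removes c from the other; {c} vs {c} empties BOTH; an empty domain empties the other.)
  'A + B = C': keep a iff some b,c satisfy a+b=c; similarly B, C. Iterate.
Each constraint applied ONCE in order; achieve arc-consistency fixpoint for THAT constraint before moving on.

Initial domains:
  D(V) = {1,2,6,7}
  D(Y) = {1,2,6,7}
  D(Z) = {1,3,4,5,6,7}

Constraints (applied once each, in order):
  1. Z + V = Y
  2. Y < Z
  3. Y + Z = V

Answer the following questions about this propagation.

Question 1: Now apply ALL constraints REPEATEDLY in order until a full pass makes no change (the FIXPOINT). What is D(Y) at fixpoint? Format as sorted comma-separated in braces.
Answer: {}

Derivation:
pass 0 (initial): D(Y)={1,2,6,7}
pass 1: V {1,2,6,7}->{6}; Y {1,2,6,7}->{2}; Z {1,3,4,5,6,7}->{4}
pass 2: V {6}->{}; Y {2}->{}; Z {4}->{}
pass 3: no change
Fixpoint after 3 passes: D(Y) = {}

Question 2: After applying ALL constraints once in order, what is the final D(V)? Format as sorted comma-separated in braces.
Constraint 1 (Z + V = Y) on D(Z)={1,3,4,5,6,7} D(V)={1,2,6,7} D(Y)={1,2,6,7}: Z {1,3,4,5,6,7}->{1,4,5,6}; V {1,2,6,7}->{1,2,6}; Y {1,2,6,7}->{2,6,7}
Constraint 2 (Y < Z) on D(Y)={2,6,7} D(Z)={1,4,5,6}: Y {2,6,7}->{2}; Z {1,4,5,6}->{4,5,6}
Constraint 3 (Y + Z = V) on D(Y)={2} D(Z)={4,5,6} D(V)={1,2,6}: Z {4,5,6}->{4}; V {1,2,6}->{6}
So after all 3 constraints: D(V) = {6}

Answer: {6}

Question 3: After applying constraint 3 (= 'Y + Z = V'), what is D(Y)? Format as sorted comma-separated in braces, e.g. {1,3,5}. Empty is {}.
Constraint 1 (Z + V = Y) on D(Z)={1,3,4,5,6,7} D(V)={1,2,6,7} D(Y)={1,2,6,7}: Z {1,3,4,5,6,7}->{1,4,5,6}; V {1,2,6,7}->{1,2,6}; Y {1,2,6,7}->{2,6,7}
Constraint 2 (Y < Z) on D(Y)={2,6,7} D(Z)={1,4,5,6}: Y {2,6,7}->{2}; Z {1,4,5,6}->{4,5,6}
Constraint 3 (Y + Z = V) on D(Y)={2} D(Z)={4,5,6} D(V)={1,2,6}: Z {4,5,6}->{4}; V {1,2,6}->{6}
So after constraint 3: D(Y) = {2}

Answer: {2}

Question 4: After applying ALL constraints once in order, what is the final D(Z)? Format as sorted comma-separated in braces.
Constraint 1 (Z + V = Y) on D(Z)={1,3,4,5,6,7} D(V)={1,2,6,7} D(Y)={1,2,6,7}: Z {1,3,4,5,6,7}->{1,4,5,6}; V {1,2,6,7}->{1,2,6}; Y {1,2,6,7}->{2,6,7}
Constraint 2 (Y < Z) on D(Y)={2,6,7} D(Z)={1,4,5,6}: Y {2,6,7}->{2}; Z {1,4,5,6}->{4,5,6}
Constraint 3 (Y + Z = V) on D(Y)={2} D(Z)={4,5,6} D(V)={1,2,6}: Z {4,5,6}->{4}; V {1,2,6}->{6}
So after all 3 constraints: D(Z) = {4}

Answer: {4}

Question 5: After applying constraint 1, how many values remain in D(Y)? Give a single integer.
Answer: 3

Derivation:
Constraint 1 (Z + V = Y) on D(Z)={1,3,4,5,6,7} D(V)={1,2,6,7} D(Y)={1,2,6,7}: Z {1,3,4,5,6,7}->{1,4,5,6}; V {1,2,6,7}->{1,2,6}; Y {1,2,6,7}->{2,6,7}
So after constraint 1: D(Y)={2,6,7}, size = 3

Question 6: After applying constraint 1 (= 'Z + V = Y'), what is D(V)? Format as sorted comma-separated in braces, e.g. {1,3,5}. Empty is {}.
Answer: {1,2,6}

Derivation:
Constraint 1 (Z + V = Y) on D(Z)={1,3,4,5,6,7} D(V)={1,2,6,7} D(Y)={1,2,6,7}: Z {1,3,4,5,6,7}->{1,4,5,6}; V {1,2,6,7}->{1,2,6}; Y {1,2,6,7}->{2,6,7}
So after constraint 1: D(V) = {1,2,6}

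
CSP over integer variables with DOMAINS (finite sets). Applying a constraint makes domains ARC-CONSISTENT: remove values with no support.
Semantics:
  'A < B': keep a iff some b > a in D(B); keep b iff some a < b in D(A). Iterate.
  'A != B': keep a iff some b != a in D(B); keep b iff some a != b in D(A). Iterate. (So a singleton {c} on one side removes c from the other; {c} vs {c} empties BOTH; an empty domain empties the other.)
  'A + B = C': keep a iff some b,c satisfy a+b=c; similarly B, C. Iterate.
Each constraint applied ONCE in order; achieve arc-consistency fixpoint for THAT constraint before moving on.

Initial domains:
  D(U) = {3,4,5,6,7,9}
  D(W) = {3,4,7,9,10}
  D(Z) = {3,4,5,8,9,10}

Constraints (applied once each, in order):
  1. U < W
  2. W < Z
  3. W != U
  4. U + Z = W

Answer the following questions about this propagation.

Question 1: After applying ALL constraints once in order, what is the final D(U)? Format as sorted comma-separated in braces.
Answer: {4}

Derivation:
Constraint 1 (U < W) on D(U)={3,4,5,6,7,9} D(W)={3,4,7,9,10}: W {3,4,7,9,10}->{4,7,9,10}
Constraint 2 (W < Z) on D(W)={4,7,9,10} D(Z)={3,4,5,8,9,10}: W {4,7,9,10}->{4,7,9}; Z {3,4,5,8,9,10}->{5,8,9,10}
Constraint 3 (W != U) on D(W)={4,7,9} D(U)={3,4,5,6,7,9}: no change
Constraint 4 (U + Z = W) on D(U)={3,4,5,6,7,9} D(Z)={5,8,9,10} D(W)={4,7,9}: U {3,4,5,6,7,9}->{4}; Z {5,8,9,10}->{5}; W {4,7,9}->{9}
So after all 4 constraints: D(U) = {4}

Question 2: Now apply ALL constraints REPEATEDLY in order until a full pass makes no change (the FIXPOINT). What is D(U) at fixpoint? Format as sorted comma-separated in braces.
Answer: {}

Derivation:
pass 0 (initial): D(U)={3,4,5,6,7,9}
pass 1: U {3,4,5,6,7,9}->{4}; W {3,4,7,9,10}->{9}; Z {3,4,5,8,9,10}->{5}
pass 2: U {4}->{}; W {9}->{}; Z {5}->{}
pass 3: no change
Fixpoint after 3 passes: D(U) = {}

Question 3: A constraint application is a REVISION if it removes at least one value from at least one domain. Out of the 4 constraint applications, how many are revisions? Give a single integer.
Answer: 3

Derivation:
Constraint 1 (U < W) on D(U)={3,4,5,6,7,9} D(W)={3,4,7,9,10}: W {3,4,7,9,10}->{4,7,9,10} => REVISION
Constraint 2 (W < Z) on D(W)={4,7,9,10} D(Z)={3,4,5,8,9,10}: W {4,7,9,10}->{4,7,9}; Z {3,4,5,8,9,10}->{5,8,9,10} => REVISION
Constraint 3 (W != U) on D(W)={4,7,9} D(U)={3,4,5,6,7,9}: no change => not a revision
Constraint 4 (U + Z = W) on D(U)={3,4,5,6,7,9} D(Z)={5,8,9,10} D(W)={4,7,9}: U {3,4,5,6,7,9}->{4}; Z {5,8,9,10}->{5}; W {4,7,9}->{9} => REVISION
Total revisions = 3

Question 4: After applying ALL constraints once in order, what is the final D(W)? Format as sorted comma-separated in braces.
Answer: {9}

Derivation:
Constraint 1 (U < W) on D(U)={3,4,5,6,7,9} D(W)={3,4,7,9,10}: W {3,4,7,9,10}->{4,7,9,10}
Constraint 2 (W < Z) on D(W)={4,7,9,10} D(Z)={3,4,5,8,9,10}: W {4,7,9,10}->{4,7,9}; Z {3,4,5,8,9,10}->{5,8,9,10}
Constraint 3 (W != U) on D(W)={4,7,9} D(U)={3,4,5,6,7,9}: no change
Constraint 4 (U + Z = W) on D(U)={3,4,5,6,7,9} D(Z)={5,8,9,10} D(W)={4,7,9}: U {3,4,5,6,7,9}->{4}; Z {5,8,9,10}->{5}; W {4,7,9}->{9}
So after all 4 constraints: D(W) = {9}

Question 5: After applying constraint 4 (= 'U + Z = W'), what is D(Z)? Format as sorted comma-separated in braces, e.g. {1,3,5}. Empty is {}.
Answer: {5}

Derivation:
Constraint 1 (U < W) on D(U)={3,4,5,6,7,9} D(W)={3,4,7,9,10}: W {3,4,7,9,10}->{4,7,9,10}
Constraint 2 (W < Z) on D(W)={4,7,9,10} D(Z)={3,4,5,8,9,10}: W {4,7,9,10}->{4,7,9}; Z {3,4,5,8,9,10}->{5,8,9,10}
Constraint 3 (W != U) on D(W)={4,7,9} D(U)={3,4,5,6,7,9}: no change
Constraint 4 (U + Z = W) on D(U)={3,4,5,6,7,9} D(Z)={5,8,9,10} D(W)={4,7,9}: U {3,4,5,6,7,9}->{4}; Z {5,8,9,10}->{5}; W {4,7,9}->{9}
So after constraint 4: D(Z) = {5}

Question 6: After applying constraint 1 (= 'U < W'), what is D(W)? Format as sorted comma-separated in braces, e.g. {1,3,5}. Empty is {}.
Constraint 1 (U < W) on D(U)={3,4,5,6,7,9} D(W)={3,4,7,9,10}: W {3,4,7,9,10}->{4,7,9,10}
So after constraint 1: D(W) = {4,7,9,10}

Answer: {4,7,9,10}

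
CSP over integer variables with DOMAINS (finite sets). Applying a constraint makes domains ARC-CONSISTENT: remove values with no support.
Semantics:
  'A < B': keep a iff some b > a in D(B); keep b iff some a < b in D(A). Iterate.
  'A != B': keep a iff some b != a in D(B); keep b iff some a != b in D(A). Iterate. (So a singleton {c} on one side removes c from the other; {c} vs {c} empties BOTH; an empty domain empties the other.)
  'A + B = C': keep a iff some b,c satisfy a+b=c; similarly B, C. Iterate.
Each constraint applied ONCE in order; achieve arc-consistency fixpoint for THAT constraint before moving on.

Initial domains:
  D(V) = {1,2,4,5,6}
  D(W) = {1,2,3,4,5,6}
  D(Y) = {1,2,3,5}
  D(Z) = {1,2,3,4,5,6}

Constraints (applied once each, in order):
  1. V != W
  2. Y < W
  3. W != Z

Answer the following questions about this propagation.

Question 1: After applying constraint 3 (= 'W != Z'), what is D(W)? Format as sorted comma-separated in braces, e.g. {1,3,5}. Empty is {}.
Answer: {2,3,4,5,6}

Derivation:
Constraint 1 (V != W) on D(V)={1,2,4,5,6} D(W)={1,2,3,4,5,6}: no change
Constraint 2 (Y < W) on D(Y)={1,2,3,5} D(W)={1,2,3,4,5,6}: W {1,2,3,4,5,6}->{2,3,4,5,6}
Constraint 3 (W != Z) on D(W)={2,3,4,5,6} D(Z)={1,2,3,4,5,6}: no change
So after constraint 3: D(W) = {2,3,4,5,6}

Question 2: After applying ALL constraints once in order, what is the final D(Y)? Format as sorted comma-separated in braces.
Answer: {1,2,3,5}

Derivation:
Constraint 1 (V != W) on D(V)={1,2,4,5,6} D(W)={1,2,3,4,5,6}: no change
Constraint 2 (Y < W) on D(Y)={1,2,3,5} D(W)={1,2,3,4,5,6}: W {1,2,3,4,5,6}->{2,3,4,5,6}
Constraint 3 (W != Z) on D(W)={2,3,4,5,6} D(Z)={1,2,3,4,5,6}: no change
So after all 3 constraints: D(Y) = {1,2,3,5}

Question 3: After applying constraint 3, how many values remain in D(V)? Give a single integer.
Constraint 1 (V != W) on D(V)={1,2,4,5,6} D(W)={1,2,3,4,5,6}: no change
Constraint 2 (Y < W) on D(Y)={1,2,3,5} D(W)={1,2,3,4,5,6}: W {1,2,3,4,5,6}->{2,3,4,5,6}
Constraint 3 (W != Z) on D(W)={2,3,4,5,6} D(Z)={1,2,3,4,5,6}: no change
So after constraint 3: D(V)={1,2,4,5,6}, size = 5

Answer: 5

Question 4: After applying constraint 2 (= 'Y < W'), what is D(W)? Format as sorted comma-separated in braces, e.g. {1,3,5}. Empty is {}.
Answer: {2,3,4,5,6}

Derivation:
Constraint 1 (V != W) on D(V)={1,2,4,5,6} D(W)={1,2,3,4,5,6}: no change
Constraint 2 (Y < W) on D(Y)={1,2,3,5} D(W)={1,2,3,4,5,6}: W {1,2,3,4,5,6}->{2,3,4,5,6}
So after constraint 2: D(W) = {2,3,4,5,6}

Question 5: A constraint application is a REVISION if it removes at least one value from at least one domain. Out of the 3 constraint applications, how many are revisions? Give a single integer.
Constraint 1 (V != W) on D(V)={1,2,4,5,6} D(W)={1,2,3,4,5,6}: no change => not a revision
Constraint 2 (Y < W) on D(Y)={1,2,3,5} D(W)={1,2,3,4,5,6}: W {1,2,3,4,5,6}->{2,3,4,5,6} => REVISION
Constraint 3 (W != Z) on D(W)={2,3,4,5,6} D(Z)={1,2,3,4,5,6}: no change => not a revision
Total revisions = 1

Answer: 1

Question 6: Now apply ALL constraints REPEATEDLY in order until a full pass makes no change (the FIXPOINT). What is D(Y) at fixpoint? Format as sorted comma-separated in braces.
Answer: {1,2,3,5}

Derivation:
pass 0 (initial): D(Y)={1,2,3,5}
pass 1: W {1,2,3,4,5,6}->{2,3,4,5,6}
pass 2: no change
Fixpoint after 2 passes: D(Y) = {1,2,3,5}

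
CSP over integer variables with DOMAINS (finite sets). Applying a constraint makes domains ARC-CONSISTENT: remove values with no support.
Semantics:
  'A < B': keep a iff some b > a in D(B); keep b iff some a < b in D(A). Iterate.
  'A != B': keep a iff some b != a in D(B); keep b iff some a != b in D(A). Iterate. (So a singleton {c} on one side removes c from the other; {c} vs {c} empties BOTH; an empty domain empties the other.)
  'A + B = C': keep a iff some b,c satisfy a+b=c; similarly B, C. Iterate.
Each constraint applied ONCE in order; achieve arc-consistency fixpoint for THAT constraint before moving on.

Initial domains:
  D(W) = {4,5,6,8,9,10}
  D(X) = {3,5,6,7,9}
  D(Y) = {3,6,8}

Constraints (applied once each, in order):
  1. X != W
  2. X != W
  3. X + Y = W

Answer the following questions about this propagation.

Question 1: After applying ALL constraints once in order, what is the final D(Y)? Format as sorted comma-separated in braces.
Constraint 1 (X != W) on D(X)={3,5,6,7,9} D(W)={4,5,6,8,9,10}: no change
Constraint 2 (X != W) on D(X)={3,5,6,7,9} D(W)={4,5,6,8,9,10}: no change
Constraint 3 (X + Y = W) on D(X)={3,5,6,7,9} D(Y)={3,6,8} D(W)={4,5,6,8,9,10}: X {3,5,6,7,9}->{3,5,6,7}; Y {3,6,8}->{3,6}; W {4,5,6,8,9,10}->{6,8,9,10}
So after all 3 constraints: D(Y) = {3,6}

Answer: {3,6}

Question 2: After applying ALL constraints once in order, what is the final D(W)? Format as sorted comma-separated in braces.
Answer: {6,8,9,10}

Derivation:
Constraint 1 (X != W) on D(X)={3,5,6,7,9} D(W)={4,5,6,8,9,10}: no change
Constraint 2 (X != W) on D(X)={3,5,6,7,9} D(W)={4,5,6,8,9,10}: no change
Constraint 3 (X + Y = W) on D(X)={3,5,6,7,9} D(Y)={3,6,8} D(W)={4,5,6,8,9,10}: X {3,5,6,7,9}->{3,5,6,7}; Y {3,6,8}->{3,6}; W {4,5,6,8,9,10}->{6,8,9,10}
So after all 3 constraints: D(W) = {6,8,9,10}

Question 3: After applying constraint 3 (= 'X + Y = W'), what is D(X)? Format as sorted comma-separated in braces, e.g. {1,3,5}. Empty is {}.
Constraint 1 (X != W) on D(X)={3,5,6,7,9} D(W)={4,5,6,8,9,10}: no change
Constraint 2 (X != W) on D(X)={3,5,6,7,9} D(W)={4,5,6,8,9,10}: no change
Constraint 3 (X + Y = W) on D(X)={3,5,6,7,9} D(Y)={3,6,8} D(W)={4,5,6,8,9,10}: X {3,5,6,7,9}->{3,5,6,7}; Y {3,6,8}->{3,6}; W {4,5,6,8,9,10}->{6,8,9,10}
So after constraint 3: D(X) = {3,5,6,7}

Answer: {3,5,6,7}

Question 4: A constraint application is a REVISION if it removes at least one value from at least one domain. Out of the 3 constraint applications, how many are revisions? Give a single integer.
Answer: 1

Derivation:
Constraint 1 (X != W) on D(X)={3,5,6,7,9} D(W)={4,5,6,8,9,10}: no change => not a revision
Constraint 2 (X != W) on D(X)={3,5,6,7,9} D(W)={4,5,6,8,9,10}: no change => not a revision
Constraint 3 (X + Y = W) on D(X)={3,5,6,7,9} D(Y)={3,6,8} D(W)={4,5,6,8,9,10}: X {3,5,6,7,9}->{3,5,6,7}; Y {3,6,8}->{3,6}; W {4,5,6,8,9,10}->{6,8,9,10} => REVISION
Total revisions = 1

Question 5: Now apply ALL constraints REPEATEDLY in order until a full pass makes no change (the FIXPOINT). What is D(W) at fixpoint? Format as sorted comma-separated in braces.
pass 0 (initial): D(W)={4,5,6,8,9,10}
pass 1: W {4,5,6,8,9,10}->{6,8,9,10}; X {3,5,6,7,9}->{3,5,6,7}; Y {3,6,8}->{3,6}
pass 2: no change
Fixpoint after 2 passes: D(W) = {6,8,9,10}

Answer: {6,8,9,10}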